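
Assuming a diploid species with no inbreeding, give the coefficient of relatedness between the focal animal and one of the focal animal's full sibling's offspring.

0.25

Each parent–offspring link contributes a factor of 1/2, and independent paths through distinct common ancestors add.
Full aunt/uncle↔niece/nephew: two paths of length 3 through the shared grandparent pair: r = 2·(1/2)^3 = 1/4.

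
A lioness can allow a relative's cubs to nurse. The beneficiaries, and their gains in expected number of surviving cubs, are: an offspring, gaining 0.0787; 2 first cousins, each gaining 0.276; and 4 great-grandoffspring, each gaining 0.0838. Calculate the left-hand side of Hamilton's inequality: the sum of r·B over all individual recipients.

0.15025

r to an offspring = 1/2 (one parent–offspring link: r = (1/2)^1 = 1/2).
r to a first cousin = 1/8 (first cousins share one grandparent pair — two paths of length 4: r = 2·(1/2)^4 = 1/8).
r to a great-grandoffspring = 1/8 (three parent–offspring links: r = (1/2)^3 = 1/8).
Summing one r·B term per recipient: 1·0.5·0.0787 + 2·0.125·0.276 + 4·0.125·0.0838 = 0.15025.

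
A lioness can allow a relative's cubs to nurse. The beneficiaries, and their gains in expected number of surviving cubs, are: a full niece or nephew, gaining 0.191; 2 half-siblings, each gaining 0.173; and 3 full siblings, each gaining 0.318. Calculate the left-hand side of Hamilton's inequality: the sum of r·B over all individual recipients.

0.61125

r to a full niece or nephew = 0.25 (full aunt/uncle↔niece/nephew: two paths of length 3 through the shared grandparent pair: r = 2·(1/2)^3 = 1/4).
r to a half-sibling = 1/4 (half-sibs share one parent — one path of length 2: r = (1/2)^2 = 1/4).
r to a full sibling = 1/2 (full sibs share both parents — two paths of length 2: r = 2·(1/2)^2 = 1/2).
Summing one r·B term per recipient: 1·0.25·0.191 + 2·0.25·0.173 + 3·0.5·0.318 = 0.61125.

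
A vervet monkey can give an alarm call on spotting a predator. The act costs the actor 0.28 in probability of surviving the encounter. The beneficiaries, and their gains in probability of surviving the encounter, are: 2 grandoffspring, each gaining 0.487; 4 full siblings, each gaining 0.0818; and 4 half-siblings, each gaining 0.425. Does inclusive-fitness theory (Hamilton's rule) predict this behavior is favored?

Yes

Hamilton's rule: the trait is favored when the sum of r·B over every recipient exceeds the actor's cost C.
r to a grandoffspring = 1/4 (two parent–offspring links: r = (1/2)^2 = 1/4).
r to a full sibling = 1/2 (full sibs share both parents — two paths of length 2: r = 2·(1/2)^2 = 1/2).
r to a half-sibling = 1/4 (half-sibs share one parent — one path of length 2: r = (1/2)^2 = 1/4).
Summing one r·B term per recipient: 2·0.25·0.487 + 4·0.5·0.0818 + 4·0.25·0.425 = 0.8321.
0.8321 > 0.28: the indirect benefit exceeds the cost.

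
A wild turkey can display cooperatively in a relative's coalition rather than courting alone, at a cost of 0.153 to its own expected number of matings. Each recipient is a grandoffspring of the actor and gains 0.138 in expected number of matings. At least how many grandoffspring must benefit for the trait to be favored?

r to a grandoffspring = 0.25 (two parent–offspring links: r = (1/2)^2 = 1/4).
Hamilton's rule: n·r·B > C  ⇒  n > C/(r·B) = 0.153/(0.25·0.138) = 4.435.
The smallest integer exceeding 4.435 is 5.

5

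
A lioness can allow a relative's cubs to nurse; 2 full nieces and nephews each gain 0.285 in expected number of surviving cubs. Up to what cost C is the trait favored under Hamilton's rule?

0.1425

r to a full niece or nephew = 0.25 (full aunt/uncle↔niece/nephew: two paths of length 3 through the shared grandparent pair: r = 2·(1/2)^3 = 1/4).
Hamilton's rule: n·r·B > C, so the trait is favored while C < n·r·B = 2·0.25·0.285 = 0.1425.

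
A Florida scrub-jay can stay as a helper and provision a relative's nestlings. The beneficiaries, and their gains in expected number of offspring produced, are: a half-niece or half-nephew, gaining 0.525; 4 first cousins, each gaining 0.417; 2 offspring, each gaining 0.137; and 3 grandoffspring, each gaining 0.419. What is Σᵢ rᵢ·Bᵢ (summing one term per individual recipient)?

r to a half-niece or half-nephew = 0.125 (half-aunt/uncle↔niece/nephew: one path of length 3: r = (1/2)^3 = 1/8).
r to a first cousin = 0.125 (first cousins share one grandparent pair — two paths of length 4: r = 2·(1/2)^4 = 1/8).
r to an offspring = 0.5 (one parent–offspring link: r = (1/2)^1 = 1/2).
r to a grandoffspring = 0.25 (two parent–offspring links: r = (1/2)^2 = 1/4).
Summing one r·B term per recipient: 1·0.125·0.525 + 4·0.125·0.417 + 2·0.5·0.137 + 3·0.25·0.419 = 0.725375.

0.725375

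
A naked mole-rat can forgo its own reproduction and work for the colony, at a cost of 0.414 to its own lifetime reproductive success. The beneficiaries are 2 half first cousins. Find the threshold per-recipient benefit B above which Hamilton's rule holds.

3.312

r to a half first cousin = 0.0625 (half first cousins share one grandparent — one path of length 4: r = (1/2)^4 = 1/16).
Hamilton's rule with n recipients of equal r: n·r·B > C, so B > C/(n·r) = 0.414/(2·0.0625) = 3.312.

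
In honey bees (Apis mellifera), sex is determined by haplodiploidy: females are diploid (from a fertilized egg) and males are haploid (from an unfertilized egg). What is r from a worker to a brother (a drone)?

0.25

Her haploid brother carries none of their father's genes and a random half of their mother's genome; that half matches the maternal half of her own genome with probability 1/2: r = 1/2 · 1/2 = 1/4.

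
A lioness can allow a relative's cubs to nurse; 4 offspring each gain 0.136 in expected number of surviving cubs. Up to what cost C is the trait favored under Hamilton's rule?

r to an offspring = 0.5 (one parent–offspring link: r = (1/2)^1 = 1/2).
Hamilton's rule: n·r·B > C, so the trait is favored while C < n·r·B = 4·0.5·0.136 = 0.272.

0.272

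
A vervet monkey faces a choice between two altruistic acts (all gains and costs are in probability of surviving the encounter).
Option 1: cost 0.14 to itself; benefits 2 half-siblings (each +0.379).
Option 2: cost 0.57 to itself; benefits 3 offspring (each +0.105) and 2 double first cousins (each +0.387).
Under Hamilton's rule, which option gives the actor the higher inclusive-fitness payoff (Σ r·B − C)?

Option 1: r to a half-sibling = 0.25.
Option 1: Σ r·B − C = (2·0.25·0.379) − 0.14 = 0.0495.
Option 2: r to an offspring = 0.5.
Option 2: r to a double first cousin = 0.25.
Option 2: Σ r·B − C = (3·0.5·0.105 + 2·0.25·0.387) − 0.57 = -0.219.
Option 1 has the higher net inclusive-fitness payoff.

Option 1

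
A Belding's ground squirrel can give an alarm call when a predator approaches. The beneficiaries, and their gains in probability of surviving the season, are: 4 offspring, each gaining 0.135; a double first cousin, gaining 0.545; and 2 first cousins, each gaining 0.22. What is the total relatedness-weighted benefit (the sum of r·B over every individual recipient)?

r to an offspring = 1/2 (one parent–offspring link: r = (1/2)^1 = 1/2).
r to a double first cousin = 0.25 (double first cousins share both grandparent pairs — four paths of length 4: r = 4·(1/2)^4 = 1/4).
r to a first cousin = 1/8 (first cousins share one grandparent pair — two paths of length 4: r = 2·(1/2)^4 = 1/8).
Summing one r·B term per recipient: 4·0.5·0.135 + 1·0.25·0.545 + 2·0.125·0.22 = 0.46125.

0.46125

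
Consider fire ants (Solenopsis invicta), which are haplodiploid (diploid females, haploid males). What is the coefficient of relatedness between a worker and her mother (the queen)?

0.5

One meiotic link between diploid queen and diploid daughter: r = 1/2.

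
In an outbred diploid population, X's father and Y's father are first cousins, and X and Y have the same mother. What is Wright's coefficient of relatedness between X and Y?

0.28125

Relatedness sums over independent paths through distinct common ancestors.
X and Y are related in two ways: second cousins through their fathers (r = 1/32) and half-sibs through their shared mother (r = 1/4).
r = 1/32 + 1/4 = 9/32 = 0.28125.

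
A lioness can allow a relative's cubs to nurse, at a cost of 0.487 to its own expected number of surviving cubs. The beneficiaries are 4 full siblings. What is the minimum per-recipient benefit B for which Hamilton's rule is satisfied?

r to a full sibling = 1/2 (full sibs share both parents — two paths of length 2: r = 2·(1/2)^2 = 1/2).
Hamilton's rule with n recipients of equal r: n·r·B > C, so B > C/(n·r) = 0.487/(4·0.5) = 0.2435.

0.2435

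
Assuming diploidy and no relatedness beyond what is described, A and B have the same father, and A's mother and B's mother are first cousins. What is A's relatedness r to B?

Independent pedigree routes through distinct common ancestors add.
A and B are related in two ways: half-sibs through their shared father (r = 1/4) and second cousins through their mothers (r = 1/32).
r = 1/4 + 1/32 = 9/32 = 0.28125.

0.28125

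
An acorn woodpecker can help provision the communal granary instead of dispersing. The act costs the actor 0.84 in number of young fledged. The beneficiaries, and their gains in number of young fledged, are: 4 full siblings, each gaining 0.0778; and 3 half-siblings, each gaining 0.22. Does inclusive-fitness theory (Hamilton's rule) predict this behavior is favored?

No

Hamilton's rule: the trait is favored when the sum of r·B over every recipient exceeds the actor's cost C.
r to a full sibling = 1/2 (full sibs share both parents — two paths of length 2: r = 2·(1/2)^2 = 1/2).
r to a half-sibling = 1/4 (half-sibs share one parent — one path of length 2: r = (1/2)^2 = 1/4).
Summing one r·B term per recipient: 4·0.5·0.0778 + 3·0.25·0.22 = 0.3206.
0.3206 < 0.84: the indirect benefit is less than the cost.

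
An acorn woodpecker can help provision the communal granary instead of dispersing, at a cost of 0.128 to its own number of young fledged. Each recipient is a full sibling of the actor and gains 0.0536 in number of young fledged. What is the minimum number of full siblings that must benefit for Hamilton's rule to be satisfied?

5

r to a full sibling = 1/2 (full sibs share both parents — two paths of length 2: r = 2·(1/2)^2 = 1/2).
Hamilton's rule: n·r·B > C  ⇒  n > C/(r·B) = 0.128/(0.5·0.0536) = 4.776.
The smallest integer exceeding 4.776 is 5.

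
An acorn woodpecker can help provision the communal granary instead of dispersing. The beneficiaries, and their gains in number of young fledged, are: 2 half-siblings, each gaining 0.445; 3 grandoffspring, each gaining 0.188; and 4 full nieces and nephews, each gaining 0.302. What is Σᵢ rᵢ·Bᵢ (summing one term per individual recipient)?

0.6655

r to a half-sibling = 0.25 (half-sibs share one parent — one path of length 2: r = (1/2)^2 = 1/4).
r to a grandoffspring = 1/4 (two parent–offspring links: r = (1/2)^2 = 1/4).
r to a full niece or nephew = 0.25 (full aunt/uncle↔niece/nephew: two paths of length 3 through the shared grandparent pair: r = 2·(1/2)^3 = 1/4).
Summing one r·B term per recipient: 2·0.25·0.445 + 3·0.25·0.188 + 4·0.25·0.302 = 0.6655.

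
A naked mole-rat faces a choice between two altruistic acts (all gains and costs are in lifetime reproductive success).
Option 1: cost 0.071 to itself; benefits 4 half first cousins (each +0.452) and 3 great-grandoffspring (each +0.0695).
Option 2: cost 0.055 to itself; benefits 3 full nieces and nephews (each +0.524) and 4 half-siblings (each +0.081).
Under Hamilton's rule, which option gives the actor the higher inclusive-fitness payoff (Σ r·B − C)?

Option 2

Option 1: r to a half first cousin = 0.0625.
Option 1: r to a great-grandoffspring = 0.125.
Option 1: Σ r·B − C = (4·0.0625·0.452 + 3·0.125·0.0695) − 0.071 = 0.0680625.
Option 2: r to a full niece or nephew = 0.25.
Option 2: r to a half-sibling = 0.25.
Option 2: Σ r·B − C = (3·0.25·0.524 + 4·0.25·0.081) − 0.055 = 0.419.
Option 2 has the higher net inclusive-fitness payoff.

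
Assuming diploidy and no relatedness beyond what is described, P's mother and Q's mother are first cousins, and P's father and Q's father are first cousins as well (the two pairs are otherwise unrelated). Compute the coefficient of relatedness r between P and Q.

With two independent routes of shared ancestry, r is the sum of the two contributions.
P and Q are related in two ways: second cousins through their mothers (r = 1/32) and second cousins through their fathers (r = 1/32).
r = 1/32 + 1/32 = 1/16 = 0.0625.

0.0625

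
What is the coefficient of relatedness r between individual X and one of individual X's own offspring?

Each parent–offspring link contributes a factor of 1/2, and independent paths through distinct common ancestors add.
One parent–offspring link: r = (1/2)^1 = 1/2.

0.5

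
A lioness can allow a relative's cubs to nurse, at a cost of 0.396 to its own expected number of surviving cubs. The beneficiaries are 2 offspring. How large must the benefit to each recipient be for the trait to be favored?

r to an offspring = 1/2 (one parent–offspring link: r = (1/2)^1 = 1/2).
Hamilton's rule with n recipients of equal r: n·r·B > C, so B > C/(n·r) = 0.396/(2·0.5) = 0.396.

0.396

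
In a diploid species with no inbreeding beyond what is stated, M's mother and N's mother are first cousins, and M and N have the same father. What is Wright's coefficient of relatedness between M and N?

With two independent routes of shared ancestry, r is the sum of the two contributions.
M and N are related in two ways: second cousins through their mothers (r = 1/32) and half-sibs through their shared father (r = 1/4).
r = 1/32 + 1/4 = 0.28125.

0.28125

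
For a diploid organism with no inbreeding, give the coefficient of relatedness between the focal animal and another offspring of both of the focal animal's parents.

Each parent–offspring link contributes a factor of 1/2, and independent paths through distinct common ancestors add.
Full sibs share both parents — two paths of length 2: r = 2·(1/2)^2 = 1/2.

0.5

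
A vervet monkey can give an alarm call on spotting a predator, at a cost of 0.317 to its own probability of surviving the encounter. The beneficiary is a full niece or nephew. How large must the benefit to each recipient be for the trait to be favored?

r to a full niece or nephew = 0.25 (full aunt/uncle↔niece/nephew: two paths of length 3 through the shared grandparent pair: r = 2·(1/2)^3 = 1/4).
Hamilton's rule with n recipients of equal r: n·r·B > C, so B > C/(n·r) = 0.317/(1·0.25) = 1.268.

1.268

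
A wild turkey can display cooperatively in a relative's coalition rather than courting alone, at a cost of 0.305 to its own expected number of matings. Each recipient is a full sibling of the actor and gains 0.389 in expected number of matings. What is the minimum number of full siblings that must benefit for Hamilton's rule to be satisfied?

2

r to a full sibling = 1/2 (full sibs share both parents — two paths of length 2: r = 2·(1/2)^2 = 1/2).
Hamilton's rule: n·r·B > C  ⇒  n > C/(r·B) = 0.305/(0.5·0.389) = 1.568.
The smallest integer exceeding 1.568 is 2.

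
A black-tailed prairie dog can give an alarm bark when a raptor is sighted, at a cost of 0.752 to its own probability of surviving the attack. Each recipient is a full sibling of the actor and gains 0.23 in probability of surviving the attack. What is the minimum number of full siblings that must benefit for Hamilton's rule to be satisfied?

7

r to a full sibling = 0.5 (full sibs share both parents — two paths of length 2: r = 2·(1/2)^2 = 1/2).
Hamilton's rule: n·r·B > C  ⇒  n > C/(r·B) = 0.752/(0.5·0.23) = 6.539.
The smallest integer exceeding 6.539 is 7.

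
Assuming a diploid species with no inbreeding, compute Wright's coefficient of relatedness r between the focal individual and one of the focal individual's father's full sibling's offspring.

Each parent–offspring link contributes a factor of 1/2, and independent paths through distinct common ancestors add.
First cousins share one grandparent pair — two paths of length 4: r = 2·(1/2)^4 = 1/8.

0.125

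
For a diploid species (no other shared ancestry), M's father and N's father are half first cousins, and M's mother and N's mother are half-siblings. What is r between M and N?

0.078125

Relatedness sums over independent paths through distinct common ancestors.
M and N are related in two ways: half second cousins through their fathers (r = 1/64) and half first cousins through their mothers (r = 1/16).
r = 1/64 + 1/16 = 0.078125.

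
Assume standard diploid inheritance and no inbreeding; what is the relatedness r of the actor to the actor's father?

Each parent–offspring link contributes a factor of 1/2, and independent paths through distinct common ancestors add.
One parent–offspring link: r = (1/2)^1 = 1/2.

0.5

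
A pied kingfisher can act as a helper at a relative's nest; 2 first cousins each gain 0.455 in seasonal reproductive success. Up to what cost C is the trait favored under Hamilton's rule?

0.11375

r to a first cousin = 1/8 (first cousins share one grandparent pair — two paths of length 4: r = 2·(1/2)^4 = 1/8).
Hamilton's rule: n·r·B > C, so the trait is favored while C < n·r·B = 2·0.125·0.455 = 0.11375.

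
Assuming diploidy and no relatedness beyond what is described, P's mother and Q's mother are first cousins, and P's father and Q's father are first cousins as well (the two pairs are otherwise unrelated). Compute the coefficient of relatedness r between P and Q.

Relatedness sums over independent paths through distinct common ancestors.
P and Q are related in two ways: second cousins through their mothers (r = 1/32) and second cousins through their fathers (r = 1/32).
r = 1/32 + 1/32 = 1/16 = 0.0625.

0.0625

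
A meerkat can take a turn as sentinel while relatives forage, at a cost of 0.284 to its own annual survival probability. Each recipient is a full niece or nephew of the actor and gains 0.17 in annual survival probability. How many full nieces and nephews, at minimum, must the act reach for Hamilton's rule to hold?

r to a full niece or nephew = 0.25 (full aunt/uncle↔niece/nephew: two paths of length 3 through the shared grandparent pair: r = 2·(1/2)^3 = 1/4).
Hamilton's rule: n·r·B > C  ⇒  n > C/(r·B) = 0.284/(0.25·0.17) = 6.682.
The smallest integer exceeding 6.682 is 7.

7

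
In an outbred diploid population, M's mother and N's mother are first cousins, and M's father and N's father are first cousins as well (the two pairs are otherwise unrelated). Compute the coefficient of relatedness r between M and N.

0.0625

With two independent routes of shared ancestry, r is the sum of the two contributions.
M and N are related in two ways: second cousins through their mothers (r = 1/32) and second cousins through their fathers (r = 1/32).
r = 1/32 + 1/32 = 0.0625.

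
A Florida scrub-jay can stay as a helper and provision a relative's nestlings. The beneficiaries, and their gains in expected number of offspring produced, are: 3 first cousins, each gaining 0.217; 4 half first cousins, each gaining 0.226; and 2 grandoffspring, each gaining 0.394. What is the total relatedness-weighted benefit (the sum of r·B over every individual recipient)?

0.334875

r to a first cousin = 1/8 (first cousins share one grandparent pair — two paths of length 4: r = 2·(1/2)^4 = 1/8).
r to a half first cousin = 1/16 (half first cousins share one grandparent — one path of length 4: r = (1/2)^4 = 1/16).
r to a grandoffspring = 1/4 (two parent–offspring links: r = (1/2)^2 = 1/4).
Summing one r·B term per recipient: 3·0.125·0.217 + 4·0.0625·0.226 + 2·0.25·0.394 = 0.334875.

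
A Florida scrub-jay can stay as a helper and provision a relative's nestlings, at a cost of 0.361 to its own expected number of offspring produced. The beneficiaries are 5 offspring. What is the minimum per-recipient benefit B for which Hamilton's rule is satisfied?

r to an offspring = 1/2 (one parent–offspring link: r = (1/2)^1 = 1/2).
Hamilton's rule with n recipients of equal r: n·r·B > C, so B > C/(n·r) = 0.361/(5·0.5) = 0.1444.

0.1444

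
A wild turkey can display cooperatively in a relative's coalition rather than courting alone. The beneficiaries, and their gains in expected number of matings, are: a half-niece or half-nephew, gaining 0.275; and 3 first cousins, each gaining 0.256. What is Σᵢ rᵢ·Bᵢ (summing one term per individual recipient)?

r to a half-niece or half-nephew = 1/8 (half-aunt/uncle↔niece/nephew: one path of length 3: r = (1/2)^3 = 1/8).
r to a first cousin = 1/8 (first cousins share one grandparent pair — two paths of length 4: r = 2·(1/2)^4 = 1/8).
Summing one r·B term per recipient: 1·0.125·0.275 + 3·0.125·0.256 = 0.130375.

0.130375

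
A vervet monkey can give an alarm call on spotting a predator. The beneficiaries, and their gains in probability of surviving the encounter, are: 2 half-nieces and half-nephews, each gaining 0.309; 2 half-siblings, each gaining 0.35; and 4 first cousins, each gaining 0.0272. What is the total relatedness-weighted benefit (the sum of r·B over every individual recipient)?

r to a half-niece or half-nephew = 0.125 (half-aunt/uncle↔niece/nephew: one path of length 3: r = (1/2)^3 = 1/8).
r to a half-sibling = 1/4 (half-sibs share one parent — one path of length 2: r = (1/2)^2 = 1/4).
r to a first cousin = 1/8 (first cousins share one grandparent pair — two paths of length 4: r = 2·(1/2)^4 = 1/8).
Summing one r·B term per recipient: 2·0.125·0.309 + 2·0.25·0.35 + 4·0.125·0.0272 = 0.26585.

0.26585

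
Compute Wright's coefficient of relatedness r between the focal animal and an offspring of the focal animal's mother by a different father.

0.25

Each parent–offspring link contributes a factor of 1/2, and independent paths through distinct common ancestors add.
Half-sibs share one parent — one path of length 2: r = (1/2)^2 = 1/4.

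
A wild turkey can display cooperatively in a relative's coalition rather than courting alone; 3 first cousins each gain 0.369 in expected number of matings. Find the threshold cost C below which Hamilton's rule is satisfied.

r to a first cousin = 0.125 (first cousins share one grandparent pair — two paths of length 4: r = 2·(1/2)^4 = 1/8).
Hamilton's rule: n·r·B > C, so the trait is favored while C < n·r·B = 3·0.125·0.369 = 0.138375.

0.138375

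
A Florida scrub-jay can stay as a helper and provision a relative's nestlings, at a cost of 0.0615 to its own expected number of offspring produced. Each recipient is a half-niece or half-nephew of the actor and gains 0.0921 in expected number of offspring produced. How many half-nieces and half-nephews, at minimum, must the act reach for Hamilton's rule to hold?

6

r to a half-niece or half-nephew = 1/8 (half-aunt/uncle↔niece/nephew: one path of length 3: r = (1/2)^3 = 1/8).
Hamilton's rule: n·r·B > C  ⇒  n > C/(r·B) = 0.0615/(0.125·0.0921) = 5.342.
The smallest integer exceeding 5.342 is 6.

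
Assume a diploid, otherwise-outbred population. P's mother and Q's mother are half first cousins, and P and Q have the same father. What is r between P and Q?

0.265625

With two independent routes of shared ancestry, r is the sum of the two contributions.
P and Q are related in two ways: half second cousins through their mothers (r = 1/64) and half-sibs through their shared father (r = 1/4).
r = 1/64 + 1/4 = 0.265625.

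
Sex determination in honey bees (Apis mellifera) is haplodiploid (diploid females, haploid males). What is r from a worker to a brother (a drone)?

Her haploid brother carries none of their father's genes and a random half of their mother's genome; that half matches the maternal half of her own genome with probability 1/2: r = 1/2 · 1/2 = 1/4.

0.25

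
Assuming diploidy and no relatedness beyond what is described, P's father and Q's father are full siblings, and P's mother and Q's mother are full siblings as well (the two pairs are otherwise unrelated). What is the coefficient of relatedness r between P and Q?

Independent pedigree routes through distinct common ancestors add.
P and Q are related in two ways: first cousins through their fathers (r = 1/8) and first cousins through their mothers (r = 1/8) — i.e. double first cousins.
r = 1/8 + 1/8 = 1/4 = 0.25.

0.25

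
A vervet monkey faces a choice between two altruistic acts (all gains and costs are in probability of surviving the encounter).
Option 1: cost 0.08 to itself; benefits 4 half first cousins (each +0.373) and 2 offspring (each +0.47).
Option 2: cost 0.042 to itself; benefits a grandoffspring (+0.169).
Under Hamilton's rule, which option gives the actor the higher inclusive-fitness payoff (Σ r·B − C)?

Option 1: r to a half first cousin = 0.0625.
Option 1: r to an offspring = 0.5.
Option 1: Σ r·B − C = (4·0.0625·0.373 + 2·0.5·0.47) − 0.08 = 0.48325.
Option 2: r to a grandoffspring = 0.25.
Option 2: Σ r·B − C = (1·0.25·0.169) − 0.042 = 0.00025.
Option 1 has the higher net inclusive-fitness payoff.

Option 1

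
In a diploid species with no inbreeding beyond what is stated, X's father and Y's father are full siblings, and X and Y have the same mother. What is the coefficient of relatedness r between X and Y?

0.375

Independent pedigree routes through distinct common ancestors add.
X and Y are related in two ways: first cousins through their fathers (r = 1/8) and half-sibs through their shared mother (r = 1/4).
r = 1/8 + 1/4 = 3/8 = 0.375.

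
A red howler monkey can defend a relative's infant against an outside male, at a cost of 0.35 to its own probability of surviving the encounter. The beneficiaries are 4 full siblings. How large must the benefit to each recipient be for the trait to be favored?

0.175

r to a full sibling = 0.5 (full sibs share both parents — two paths of length 2: r = 2·(1/2)^2 = 1/2).
Hamilton's rule with n recipients of equal r: n·r·B > C, so B > C/(n·r) = 0.35/(4·0.5) = 0.175.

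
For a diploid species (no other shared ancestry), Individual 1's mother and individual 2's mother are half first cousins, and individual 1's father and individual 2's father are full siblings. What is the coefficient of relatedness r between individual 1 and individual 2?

0.140625

Relatedness sums over independent paths through distinct common ancestors.
Individual 1 and individual 2 are related in two ways: half second cousins through their mothers (r = 1/64) and first cousins through their fathers (r = 1/8).
r = 1/64 + 1/8 = 9/64 = 0.140625.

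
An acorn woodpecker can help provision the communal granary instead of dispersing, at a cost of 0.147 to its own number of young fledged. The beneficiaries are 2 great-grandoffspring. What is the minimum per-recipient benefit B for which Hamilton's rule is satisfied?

r to a great-grandoffspring = 0.125 (three parent–offspring links: r = (1/2)^3 = 1/8).
Hamilton's rule with n recipients of equal r: n·r·B > C, so B > C/(n·r) = 0.147/(2·0.125) = 0.588.

0.588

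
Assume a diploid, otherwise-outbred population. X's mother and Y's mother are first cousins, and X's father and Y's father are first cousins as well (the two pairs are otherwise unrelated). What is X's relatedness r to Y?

0.0625

Relatedness sums over independent paths through distinct common ancestors.
X and Y are related in two ways: second cousins through their mothers (r = 1/32) and second cousins through their fathers (r = 1/32).
r = 1/32 + 1/32 = 0.0625.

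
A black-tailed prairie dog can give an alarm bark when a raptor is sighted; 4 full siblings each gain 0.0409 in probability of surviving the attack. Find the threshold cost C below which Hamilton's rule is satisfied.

r to a full sibling = 0.5 (full sibs share both parents — two paths of length 2: r = 2·(1/2)^2 = 1/2).
Hamilton's rule: n·r·B > C, so the trait is favored while C < n·r·B = 4·0.5·0.0409 = 0.0818.

0.0818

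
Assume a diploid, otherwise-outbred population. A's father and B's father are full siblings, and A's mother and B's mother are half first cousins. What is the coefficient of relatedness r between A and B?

Independent pedigree routes through distinct common ancestors add.
A and B are related in two ways: first cousins through their fathers (r = 1/8) and half second cousins through their mothers (r = 1/64).
r = 1/8 + 1/64 = 0.140625.

0.140625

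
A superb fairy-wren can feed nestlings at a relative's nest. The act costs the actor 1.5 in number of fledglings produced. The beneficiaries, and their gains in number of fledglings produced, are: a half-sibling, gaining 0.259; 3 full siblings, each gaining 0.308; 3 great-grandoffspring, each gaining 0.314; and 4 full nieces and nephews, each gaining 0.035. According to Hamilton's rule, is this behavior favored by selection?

No

Hamilton's rule: the trait is favored when the sum of r·B over every recipient exceeds the actor's cost C.
r to a half-sibling = 0.25 (half-sibs share one parent — one path of length 2: r = (1/2)^2 = 1/4).
r to a full sibling = 0.5 (full sibs share both parents — two paths of length 2: r = 2·(1/2)^2 = 1/2).
r to a great-grandoffspring = 0.125 (three parent–offspring links: r = (1/2)^3 = 1/8).
r to a full niece or nephew = 0.25 (full aunt/uncle↔niece/nephew: two paths of length 3 through the shared grandparent pair: r = 2·(1/2)^3 = 1/4).
Summing one r·B term per recipient: 1·0.25·0.259 + 3·0.5·0.308 + 3·0.125·0.314 + 4·0.25·0.035 = 0.6795.
0.6795 < 1.5: the indirect benefit is less than the cost.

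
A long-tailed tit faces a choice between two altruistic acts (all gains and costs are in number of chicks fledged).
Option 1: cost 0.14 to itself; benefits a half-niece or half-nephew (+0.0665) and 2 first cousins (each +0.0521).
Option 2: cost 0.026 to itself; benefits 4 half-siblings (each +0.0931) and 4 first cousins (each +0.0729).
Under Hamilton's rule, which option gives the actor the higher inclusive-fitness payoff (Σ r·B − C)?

Option 1: r to a half-niece or half-nephew = 0.125.
Option 1: r to a first cousin = 0.125.
Option 1: Σ r·B − C = (1·0.125·0.0665 + 2·0.125·0.0521) − 0.14 = -0.1186625.
Option 2: r to a half-sibling = 0.25.
Option 2: r to a first cousin = 0.125.
Option 2: Σ r·B − C = (4·0.25·0.0931 + 4·0.125·0.0729) − 0.026 = 0.10355.
Option 2 has the higher net inclusive-fitness payoff.

Option 2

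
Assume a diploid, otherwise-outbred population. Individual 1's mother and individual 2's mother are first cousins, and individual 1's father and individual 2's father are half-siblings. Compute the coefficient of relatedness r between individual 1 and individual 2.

Wright's path rule: contributions from independent ancestry routes add.
Individual 1 and individual 2 are related in two ways: second cousins through their mothers (r = 1/32) and half first cousins through their fathers (r = 1/16).
r = 1/32 + 1/16 = 0.09375.

0.09375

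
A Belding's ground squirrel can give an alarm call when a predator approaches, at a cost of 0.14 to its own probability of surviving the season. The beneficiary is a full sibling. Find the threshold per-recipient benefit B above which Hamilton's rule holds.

0.28

r to a full sibling = 1/2 (full sibs share both parents — two paths of length 2: r = 2·(1/2)^2 = 1/2).
Hamilton's rule with n recipients of equal r: n·r·B > C, so B > C/(n·r) = 0.14/(1·0.5) = 0.28.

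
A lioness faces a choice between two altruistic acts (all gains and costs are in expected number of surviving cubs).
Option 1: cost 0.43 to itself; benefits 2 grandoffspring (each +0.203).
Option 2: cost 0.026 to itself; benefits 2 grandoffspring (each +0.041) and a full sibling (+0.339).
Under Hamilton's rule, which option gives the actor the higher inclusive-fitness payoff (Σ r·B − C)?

Option 1: r to a grandoffspring = 0.25.
Option 1: Σ r·B − C = (2·0.25·0.203) − 0.43 = -0.3285.
Option 2: r to a grandoffspring = 0.25.
Option 2: r to a full sibling = 0.5.
Option 2: Σ r·B − C = (2·0.25·0.041 + 1·0.5·0.339) − 0.026 = 0.164.
Option 2 has the higher net inclusive-fitness payoff.

Option 2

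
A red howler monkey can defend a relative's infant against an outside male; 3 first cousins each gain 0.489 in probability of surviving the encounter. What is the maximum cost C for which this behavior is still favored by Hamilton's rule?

r to a first cousin = 0.125 (first cousins share one grandparent pair — two paths of length 4: r = 2·(1/2)^4 = 1/8).
Hamilton's rule: n·r·B > C, so the trait is favored while C < n·r·B = 3·0.125·0.489 = 0.183375.

0.183375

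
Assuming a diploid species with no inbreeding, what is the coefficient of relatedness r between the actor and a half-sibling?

Half-sibs share one parent — one path of length 2: r = (1/2)^2 = 1/4.

0.25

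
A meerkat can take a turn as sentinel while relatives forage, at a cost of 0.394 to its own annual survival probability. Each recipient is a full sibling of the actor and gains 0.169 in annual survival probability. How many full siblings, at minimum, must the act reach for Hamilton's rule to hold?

5

r to a full sibling = 0.5 (full sibs share both parents — two paths of length 2: r = 2·(1/2)^2 = 1/2).
Hamilton's rule: n·r·B > C  ⇒  n > C/(r·B) = 0.394/(0.5·0.169) = 4.663.
The smallest integer exceeding 4.663 is 5.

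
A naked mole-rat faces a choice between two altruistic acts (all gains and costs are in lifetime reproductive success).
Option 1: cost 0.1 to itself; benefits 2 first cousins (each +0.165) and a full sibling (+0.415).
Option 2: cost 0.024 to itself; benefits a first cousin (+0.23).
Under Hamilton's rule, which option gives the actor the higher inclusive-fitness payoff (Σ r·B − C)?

Option 1

Option 1: r to a first cousin = 0.125.
Option 1: r to a full sibling = 0.5.
Option 1: Σ r·B − C = (2·0.125·0.165 + 1·0.5·0.415) − 0.1 = 0.14875.
Option 2: r to a first cousin = 0.125.
Option 2: Σ r·B − C = (1·0.125·0.23) − 0.024 = 0.00475.
Option 1 has the higher net inclusive-fitness payoff.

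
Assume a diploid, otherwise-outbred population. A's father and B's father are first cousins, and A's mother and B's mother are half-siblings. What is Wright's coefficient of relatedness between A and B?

0.09375

With two independent routes of shared ancestry, r is the sum of the two contributions.
A and B are related in two ways: second cousins through their fathers (r = 1/32) and half first cousins through their mothers (r = 1/16).
r = 1/32 + 1/16 = 3/32 = 0.09375.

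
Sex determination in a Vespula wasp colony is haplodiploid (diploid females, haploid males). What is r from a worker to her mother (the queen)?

One meiotic link between diploid queen and diploid daughter: r = 1/2.

0.5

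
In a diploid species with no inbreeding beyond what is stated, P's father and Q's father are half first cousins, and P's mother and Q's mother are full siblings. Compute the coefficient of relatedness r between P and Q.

Relatedness sums over independent paths through distinct common ancestors.
P and Q are related in two ways: half second cousins through their fathers (r = 1/64) and first cousins through their mothers (r = 1/8).
r = 1/64 + 1/8 = 0.140625.

0.140625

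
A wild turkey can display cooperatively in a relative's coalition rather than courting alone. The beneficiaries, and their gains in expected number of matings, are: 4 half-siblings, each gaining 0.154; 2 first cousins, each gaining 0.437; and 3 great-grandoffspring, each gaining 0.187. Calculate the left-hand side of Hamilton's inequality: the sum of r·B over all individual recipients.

0.333375

r to a half-sibling = 0.25 (half-sibs share one parent — one path of length 2: r = (1/2)^2 = 1/4).
r to a first cousin = 0.125 (first cousins share one grandparent pair — two paths of length 4: r = 2·(1/2)^4 = 1/8).
r to a great-grandoffspring = 1/8 (three parent–offspring links: r = (1/2)^3 = 1/8).
Summing one r·B term per recipient: 4·0.25·0.154 + 2·0.125·0.437 + 3·0.125·0.187 = 0.333375.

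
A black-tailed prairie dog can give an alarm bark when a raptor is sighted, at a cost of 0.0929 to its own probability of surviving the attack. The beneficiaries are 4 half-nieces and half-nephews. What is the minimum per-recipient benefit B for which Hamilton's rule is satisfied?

0.1858

r to a half-niece or half-nephew = 0.125 (half-aunt/uncle↔niece/nephew: one path of length 3: r = (1/2)^3 = 1/8).
Hamilton's rule with n recipients of equal r: n·r·B > C, so B > C/(n·r) = 0.0929/(4·0.125) = 0.1858.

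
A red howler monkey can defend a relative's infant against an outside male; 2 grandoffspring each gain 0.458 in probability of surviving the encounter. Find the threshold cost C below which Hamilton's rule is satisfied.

r to a grandoffspring = 0.25 (two parent–offspring links: r = (1/2)^2 = 1/4).
Hamilton's rule: n·r·B > C, so the trait is favored while C < n·r·B = 2·0.25·0.458 = 0.229.

0.229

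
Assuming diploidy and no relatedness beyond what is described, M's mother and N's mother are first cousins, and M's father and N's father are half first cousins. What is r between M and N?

With two independent routes of shared ancestry, r is the sum of the two contributions.
M and N are related in two ways: second cousins through their mothers (r = 1/32) and half second cousins through their fathers (r = 1/64).
r = 1/32 + 1/64 = 0.046875.

0.046875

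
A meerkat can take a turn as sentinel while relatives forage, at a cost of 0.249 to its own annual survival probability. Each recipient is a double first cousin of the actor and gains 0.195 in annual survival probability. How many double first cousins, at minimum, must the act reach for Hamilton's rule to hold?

6

r to a double first cousin = 1/4 (double first cousins share both grandparent pairs — four paths of length 4: r = 4·(1/2)^4 = 1/4).
Hamilton's rule: n·r·B > C  ⇒  n > C/(r·B) = 0.249/(0.25·0.195) = 5.108.
The smallest integer exceeding 5.108 is 6.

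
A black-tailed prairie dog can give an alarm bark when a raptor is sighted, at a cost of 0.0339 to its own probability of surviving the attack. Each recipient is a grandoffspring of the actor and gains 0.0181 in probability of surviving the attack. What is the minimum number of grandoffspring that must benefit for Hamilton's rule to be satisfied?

r to a grandoffspring = 0.25 (two parent–offspring links: r = (1/2)^2 = 1/4).
Hamilton's rule: n·r·B > C  ⇒  n > C/(r·B) = 0.0339/(0.25·0.0181) = 7.492.
The smallest integer exceeding 7.492 is 8.

8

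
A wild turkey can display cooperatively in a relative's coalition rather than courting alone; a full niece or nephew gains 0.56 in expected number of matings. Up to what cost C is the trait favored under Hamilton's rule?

r to a full niece or nephew = 1/4 (full aunt/uncle↔niece/nephew: two paths of length 3 through the shared grandparent pair: r = 2·(1/2)^3 = 1/4).
Hamilton's rule: n·r·B > C, so the trait is favored while C < n·r·B = 1·0.25·0.56 = 0.14.

0.14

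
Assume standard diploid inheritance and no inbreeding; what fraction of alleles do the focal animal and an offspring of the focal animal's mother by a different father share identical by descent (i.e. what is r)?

0.25

Each parent–offspring link contributes a factor of 1/2, and independent paths through distinct common ancestors add.
Half-sibs share one parent — one path of length 2: r = (1/2)^2 = 1/4.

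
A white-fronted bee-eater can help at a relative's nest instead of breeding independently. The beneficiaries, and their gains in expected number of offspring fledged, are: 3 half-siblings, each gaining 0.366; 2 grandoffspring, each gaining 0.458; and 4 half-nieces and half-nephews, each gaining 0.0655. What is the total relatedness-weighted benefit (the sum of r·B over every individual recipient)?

r to a half-sibling = 0.25 (half-sibs share one parent — one path of length 2: r = (1/2)^2 = 1/4).
r to a grandoffspring = 0.25 (two parent–offspring links: r = (1/2)^2 = 1/4).
r to a half-niece or half-nephew = 0.125 (half-aunt/uncle↔niece/nephew: one path of length 3: r = (1/2)^3 = 1/8).
Summing one r·B term per recipient: 3·0.25·0.366 + 2·0.25·0.458 + 4·0.125·0.0655 = 0.53625.

0.53625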